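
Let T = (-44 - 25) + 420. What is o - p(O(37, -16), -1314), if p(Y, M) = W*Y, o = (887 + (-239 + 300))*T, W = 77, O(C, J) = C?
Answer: 329899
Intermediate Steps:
T = 351 (T = -69 + 420 = 351)
o = 332748 (o = (887 + (-239 + 300))*351 = (887 + 61)*351 = 948*351 = 332748)
p(Y, M) = 77*Y
o - p(O(37, -16), -1314) = 332748 - 77*37 = 332748 - 1*2849 = 332748 - 2849 = 329899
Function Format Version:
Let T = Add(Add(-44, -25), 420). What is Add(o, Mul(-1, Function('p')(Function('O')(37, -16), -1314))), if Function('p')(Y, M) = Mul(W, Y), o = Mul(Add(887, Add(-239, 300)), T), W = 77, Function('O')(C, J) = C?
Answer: 329899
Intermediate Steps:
T = 351 (T = Add(-69, 420) = 351)
o = 332748 (o = Mul(Add(887, Add(-239, 300)), 351) = Mul(Add(887, 61), 351) = Mul(948, 351) = 332748)
Function('p')(Y, M) = Mul(77, Y)
Add(o, Mul(-1, Function('p')(Function('O')(37, -16), -1314))) = Add(332748, Mul(-1, Mul(77, 37))) = Add(332748, Mul(-1, 2849)) = Add(332748, -2849) = 329899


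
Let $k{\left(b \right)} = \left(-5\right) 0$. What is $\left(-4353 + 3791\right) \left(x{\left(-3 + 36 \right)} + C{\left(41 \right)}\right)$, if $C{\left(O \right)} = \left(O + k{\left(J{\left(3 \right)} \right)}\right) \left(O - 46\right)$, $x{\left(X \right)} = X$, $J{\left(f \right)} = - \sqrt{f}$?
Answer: $96664$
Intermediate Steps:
$k{\left(b \right)} = 0$
$C{\left(O \right)} = O \left(-46 + O\right)$ ($C{\left(O \right)} = \left(O + 0\right) \left(O - 46\right) = O \left(-46 + O\right)$)
$\left(-4353 + 3791\right) \left(x{\left(-3 + 36 \right)} + C{\left(41 \right)}\right) = \left(-4353 + 3791\right) \left(\left(-3 + 36\right) + 41 \left(-46 + 41\right)\right) = - 562 \left(33 + 41 \left(-5\right)\right) = - 562 \left(33 - 205\right) = \left(-562\right) \left(-172\right) = 96664$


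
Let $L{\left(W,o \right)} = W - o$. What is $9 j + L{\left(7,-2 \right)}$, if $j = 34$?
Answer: $315$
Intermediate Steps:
$9 j + L{\left(7,-2 \right)} = 9 \cdot 34 + \left(7 - -2\right) = 306 + \left(7 + 2\right) = 306 + 9 = 315$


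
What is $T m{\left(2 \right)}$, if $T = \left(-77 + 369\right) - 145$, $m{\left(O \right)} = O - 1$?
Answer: $147$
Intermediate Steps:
$m{\left(O \right)} = -1 + O$
$T = 147$ ($T = 292 - 145 = 147$)
$T m{\left(2 \right)} = 147 \left(-1 + 2\right) = 147 \cdot 1 = 147$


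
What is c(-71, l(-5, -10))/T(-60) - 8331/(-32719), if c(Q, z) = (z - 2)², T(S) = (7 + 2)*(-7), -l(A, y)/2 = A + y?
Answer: -3589549/294471 ≈ -12.190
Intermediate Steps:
l(A, y) = -2*A - 2*y (l(A, y) = -2*(A + y) = -2*A - 2*y)
T(S) = -63 (T(S) = 9*(-7) = -63)
c(Q, z) = (-2 + z)²
c(-71, l(-5, -10))/T(-60) - 8331/(-32719) = (-2 + (-2*(-5) - 2*(-10)))²/(-63) - 8331/(-32719) = (-2 + (10 + 20))²*(-1/63) - 8331*(-1/32719) = (-2 + 30)²*(-1/63) + 8331/32719 = 28²*(-1/63) + 8331/32719 = 784*(-1/63) + 8331/32719 = -112/9 + 8331/32719 = -3589549/294471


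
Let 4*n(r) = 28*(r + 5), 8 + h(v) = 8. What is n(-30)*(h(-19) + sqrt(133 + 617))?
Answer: -875*sqrt(30) ≈ -4792.6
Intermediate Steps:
h(v) = 0 (h(v) = -8 + 8 = 0)
n(r) = 35 + 7*r (n(r) = (28*(r + 5))/4 = (28*(5 + r))/4 = (140 + 28*r)/4 = 35 + 7*r)
n(-30)*(h(-19) + sqrt(133 + 617)) = (35 + 7*(-30))*(0 + sqrt(133 + 617)) = (35 - 210)*(0 + sqrt(750)) = -175*(0 + 5*sqrt(30)) = -875*sqrt(30)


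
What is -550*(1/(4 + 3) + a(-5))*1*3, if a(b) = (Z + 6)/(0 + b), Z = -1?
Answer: 9900/7 ≈ 1414.3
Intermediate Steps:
a(b) = 5/b (a(b) = (-1 + 6)/(0 + b) = 5/b)
-550*(1/(4 + 3) + a(-5))*1*3 = -550*(1/(4 + 3) + 5/(-5))*1*3 = -550*(1/7 + 5*(-⅕))*3 = -550*(⅐ - 1)*3 = -(-3300)*3/7 = -550*(-18/7) = 9900/7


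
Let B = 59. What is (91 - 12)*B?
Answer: 4661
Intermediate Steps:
(91 - 12)*B = (91 - 12)*59 = 79*59 = 4661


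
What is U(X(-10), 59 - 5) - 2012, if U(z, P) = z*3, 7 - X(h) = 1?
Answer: -1994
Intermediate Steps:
X(h) = 6 (X(h) = 7 - 1*1 = 7 - 1 = 6)
U(z, P) = 3*z
U(X(-10), 59 - 5) - 2012 = 3*6 - 2012 = 18 - 2012 = -1994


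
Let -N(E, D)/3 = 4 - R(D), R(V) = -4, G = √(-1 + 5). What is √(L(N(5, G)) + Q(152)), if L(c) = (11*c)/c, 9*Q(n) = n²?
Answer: √23203/3 ≈ 50.775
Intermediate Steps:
G = 2 (G = √4 = 2)
N(E, D) = -24 (N(E, D) = -3*(4 - 1*(-4)) = -3*(4 + 4) = -3*8 = -24)
Q(n) = n²/9
L(c) = 11
√(L(N(5, G)) + Q(152)) = √(11 + (⅑)*152²) = √(11 + (⅑)*23104) = √(11 + 23104/9) = √(23203/9) = √23203/3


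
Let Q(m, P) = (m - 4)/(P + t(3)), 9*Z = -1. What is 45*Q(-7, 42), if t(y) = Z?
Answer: -4455/377 ≈ -11.817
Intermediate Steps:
Z = -1/9 (Z = (1/9)*(-1) = -1/9 ≈ -0.11111)
t(y) = -1/9
Q(m, P) = (-4 + m)/(-1/9 + P) (Q(m, P) = (m - 4)/(P - 1/9) = (-4 + m)/(-1/9 + P))
45*Q(-7, 42) = 45*(9*(-4 - 7)/(-1 + 9*42)) = 45*(9*(-11)/(-1 + 378)) = 45*(9*(-11)/377) = 45*(9*(1/377)*(-11)) = 45*(-99/377) = -4455/377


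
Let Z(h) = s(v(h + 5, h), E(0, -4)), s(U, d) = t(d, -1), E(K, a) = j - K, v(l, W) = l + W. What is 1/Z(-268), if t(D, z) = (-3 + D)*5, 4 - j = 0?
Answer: ⅕ ≈ 0.20000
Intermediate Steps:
j = 4 (j = 4 - 1*0 = 4 + 0 = 4)
t(D, z) = -15 + 5*D
v(l, W) = W + l
E(K, a) = 4 - K
s(U, d) = -15 + 5*d
Z(h) = 5 (Z(h) = -15 + 5*(4 - 1*0) = -15 + 5*(4 + 0) = -15 + 5*4 = -15 + 20 = 5)
1/Z(-268) = 1/5 = ⅕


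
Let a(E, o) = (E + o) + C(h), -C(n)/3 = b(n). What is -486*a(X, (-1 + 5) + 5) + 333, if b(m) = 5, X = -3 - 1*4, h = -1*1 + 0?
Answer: 6651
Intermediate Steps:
h = -1 (h = -1 + 0 = -1)
X = -7 (X = -3 - 4 = -7)
C(n) = -15 (C(n) = -3*5 = -15)
a(E, o) = -15 + E + o (a(E, o) = (E + o) - 15 = -15 + E + o)
-486*a(X, (-1 + 5) + 5) + 333 = -486*(-15 - 7 + ((-1 + 5) + 5)) + 333 = -486*(-15 - 7 + (4 + 5)) + 333 = -486*(-15 - 7 + 9) + 333 = -486*(-13) + 333 = 6318 + 333 = 6651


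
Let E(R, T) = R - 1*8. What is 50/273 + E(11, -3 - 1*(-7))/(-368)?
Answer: 17581/100464 ≈ 0.17500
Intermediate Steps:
E(R, T) = -8 + R (E(R, T) = R - 8 = -8 + R)
50/273 + E(11, -3 - 1*(-7))/(-368) = 50/273 + (-8 + 11)/(-368) = 50*(1/273) + 3*(-1/368) = 50/273 - 3/368 = 17581/100464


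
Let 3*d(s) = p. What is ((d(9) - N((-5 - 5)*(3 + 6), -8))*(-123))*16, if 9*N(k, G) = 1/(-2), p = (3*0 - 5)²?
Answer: -49528/3 ≈ -16509.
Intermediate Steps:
p = 25 (p = (0 - 5)² = (-5)² = 25)
d(s) = 25/3 (d(s) = (⅓)*25 = 25/3)
N(k, G) = -1/18 (N(k, G) = (⅑)/(-2) = (⅑)*(-½) = -1/18)
((d(9) - N((-5 - 5)*(3 + 6), -8))*(-123))*16 = ((25/3 - 1*(-1/18))*(-123))*16 = ((25/3 + 1/18)*(-123))*16 = ((151/18)*(-123))*16 = -6191/6*16 = -49528/3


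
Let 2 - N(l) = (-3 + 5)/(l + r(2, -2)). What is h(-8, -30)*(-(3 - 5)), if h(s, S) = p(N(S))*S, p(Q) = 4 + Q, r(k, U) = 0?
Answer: -364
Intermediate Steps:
N(l) = 2 - 2/l (N(l) = 2 - (-3 + 5)/(l + 0) = 2 - 2/l)
h(s, S) = S*(6 - 2/S) (h(s, S) = (4 + (2 - 2/S))*S = (6 - 2/S)*S = S*(6 - 2/S))
h(-8, -30)*(-(3 - 5)) = (-2 + 6*(-30))*(-(3 - 5)) = (-2 - 180)*(-1*(-2)) = -182*2 = -364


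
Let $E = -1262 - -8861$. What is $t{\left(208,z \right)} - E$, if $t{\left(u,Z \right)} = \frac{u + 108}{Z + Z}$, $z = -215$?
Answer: $- \frac{1633943}{215} \approx -7599.7$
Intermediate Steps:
$t{\left(u,Z \right)} = \frac{108 + u}{2 Z}$
$E = 7599$ ($E = -1262 + 8861 = 7599$)
$t{\left(208,z \right)} - E = \frac{108 + 208}{2 \left(-215\right)} - 7599 = \frac{1}{2} \left(- \frac{1}{215}\right) 316 - 7599 = - \frac{158}{215} - 7599 = - \frac{1633943}{215}$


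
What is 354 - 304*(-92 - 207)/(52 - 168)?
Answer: -12458/29 ≈ -429.59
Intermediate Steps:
354 - 304*(-92 - 207)/(52 - 168) = 354 - (-90896)/(-116) = 354 - (-90896)*(-1)/116 = 354 - 304*299/116 = 354 - 22724/29 = -12458/29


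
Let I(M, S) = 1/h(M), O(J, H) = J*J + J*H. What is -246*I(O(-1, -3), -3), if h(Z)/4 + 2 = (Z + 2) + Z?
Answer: -123/16 ≈ -7.6875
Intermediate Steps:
h(Z) = 8*Z (h(Z) = -8 + 4*((Z + 2) + Z) = -8 + 4*((2 + Z) + Z) = -8 + 4*(2 + 2*Z) = -8 + (8 + 8*Z) = 8*Z)
O(J, H) = J² + H*J
I(M, S) = 1/(8*M)
-246*I(O(-1, -3), -3) = -123/(4*((-(-3 - 1)))) = -123/(4*((-1*(-4)))) = -123/(4*4) = -246*1/32 = -123/16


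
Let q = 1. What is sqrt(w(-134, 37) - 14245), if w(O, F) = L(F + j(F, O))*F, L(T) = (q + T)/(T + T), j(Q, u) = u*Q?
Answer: 5*I*sqrt(10066105)/133 ≈ 119.27*I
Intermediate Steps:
j(Q, u) = Q*u
L(T) = (1 + T)/(2*T) (L(T) = (1 + T)/(T + T) = (1 + T)/((2*T)) = (1 + T)*(1/(2*T)) = (1 + T)/(2*T))
w(O, F) = F*(1 + F + F*O)/(2*(F + F*O)) (w(O, F) = ((1 + (F + F*O))/(2*(F + F*O)))*F = ((1 + F + F*O)/(2*(F + F*O)))*F = F*(1 + F + F*O)/(2*(F + F*O)))
sqrt(w(-134, 37) - 14245) = sqrt((1 + 37 + 37*(-134))/(2*(1 - 134)) - 14245) = sqrt((1/2)*(1 + 37 - 4958)/(-133) - 14245) = sqrt((1/2)*(-1/133)*(-4920) - 14245) = sqrt(2460/133 - 14245) = sqrt(-1892125/133) = 5*I*sqrt(10066105)/133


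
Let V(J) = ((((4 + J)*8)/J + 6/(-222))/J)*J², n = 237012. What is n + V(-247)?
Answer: 8697763/37 ≈ 2.3507e+5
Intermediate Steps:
V(J) = J*(-1/37 + (32 + 8*J)/J) (V(J) = (((32 + 8*J)/J + 6*(-1/222))/J)*J² = (((32 + 8*J)/J - 1/37)/J)*J² = ((-1/37 + (32 + 8*J)/J)/J)*J² = J*(-1/37 + (32 + 8*J)/J))
n + V(-247) = 237012 + (32 + (295/37)*(-247)) = 237012 + (32 - 72865/37) = 237012 - 71681/37 = 8697763/37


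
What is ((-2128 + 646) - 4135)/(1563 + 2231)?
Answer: -5617/3794 ≈ -1.4805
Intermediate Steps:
((-2128 + 646) - 4135)/(1563 + 2231) = (-1482 - 4135)/3794 = -5617*1/3794 = -5617/3794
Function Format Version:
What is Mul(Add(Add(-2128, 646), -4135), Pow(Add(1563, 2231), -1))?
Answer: Rational(-5617, 3794) ≈ -1.4805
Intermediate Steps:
Mul(Add(Add(-2128, 646), -4135), Pow(Add(1563, 2231), -1)) = Mul(Add(-1482, -4135), Pow(3794, -1)) = Mul(-5617, Rational(1, 3794)) = Rational(-5617, 3794)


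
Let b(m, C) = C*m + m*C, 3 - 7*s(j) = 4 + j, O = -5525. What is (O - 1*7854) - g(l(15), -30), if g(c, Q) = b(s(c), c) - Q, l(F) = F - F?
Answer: -13409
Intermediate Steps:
s(j) = -⅐ - j/7 (s(j) = 3/7 - (4 + j)/7 = 3/7 + (-4/7 - j/7) = -⅐ - j/7)
b(m, C) = 2*C*m (b(m, C) = C*m + C*m = 2*C*m)
l(F) = 0
g(c, Q) = -Q + 2*c*(-⅐ - c/7) (g(c, Q) = 2*c*(-⅐ - c/7) - Q = -Q + 2*c*(-⅐ - c/7))
(O - 1*7854) - g(l(15), -30) = (-5525 - 1*7854) - (-1*(-30) - 2/7*0*(1 + 0)) = (-5525 - 7854) - (30 - 2/7*0*1) = -13379 - (30 + 0) = -13379 - 1*30 = -13379 - 30 = -13409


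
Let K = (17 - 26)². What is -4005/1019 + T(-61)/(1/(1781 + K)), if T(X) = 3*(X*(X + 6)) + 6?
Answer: 19108489833/1019 ≈ 1.8752e+7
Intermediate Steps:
T(X) = 6 + 3*X*(6 + X) (T(X) = 3*(X*(6 + X)) + 6 = 3*X*(6 + X) + 6 = 6 + 3*X*(6 + X))
K = 81 (K = (-9)² = 81)
-4005/1019 + T(-61)/(1/(1781 + K)) = -4005/1019 + (6 + 3*(-61)² + 18*(-61))/(1/(1781 + 81)) = -4005*1/1019 + (6 + 3*3721 - 1098)/(1/1862) = -4005/1019 + (6 + 11163 - 1098)/(1/1862) = -4005/1019 + 10071*1862 = -4005/1019 + 18752202 = 19108489833/1019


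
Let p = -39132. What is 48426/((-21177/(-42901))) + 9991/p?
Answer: 9033050086625/92077596 ≈ 98103.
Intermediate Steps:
48426/((-21177/(-42901))) + 9991/p = 48426/((-21177/(-42901))) + 9991/(-39132) = 48426/((-21177*(-1/42901))) + 9991*(-1/39132) = 48426/(21177/42901) - 9991/39132 = 48426*(42901/21177) - 9991/39132 = 692507942/7059 - 9991/39132 = 9033050086625/92077596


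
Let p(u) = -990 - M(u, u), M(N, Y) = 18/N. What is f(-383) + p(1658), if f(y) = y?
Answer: -1138226/829 ≈ -1373.0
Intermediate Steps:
p(u) = -990 - 18/u
f(-383) + p(1658) = -383 + (-990 - 18/1658) = -383 + (-990 - 18*1/1658) = -383 + (-990 - 9/829) = -383 - 820719/829 = -1138226/829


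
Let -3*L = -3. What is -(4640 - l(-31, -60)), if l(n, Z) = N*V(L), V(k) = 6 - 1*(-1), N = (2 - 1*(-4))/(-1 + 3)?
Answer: -4619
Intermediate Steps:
N = 3 (N = (2 + 4)/2 = (½)*6 = 3)
L = 1 (L = -⅓*(-3) = 1)
V(k) = 7 (V(k) = 6 + 1 = 7)
l(n, Z) = 21 (l(n, Z) = 3*7 = 21)
-(4640 - l(-31, -60)) = -(4640 - 1*21) = -(4640 - 21) = -1*4619 = -4619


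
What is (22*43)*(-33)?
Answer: -31218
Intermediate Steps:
(22*43)*(-33) = 946*(-33) = -31218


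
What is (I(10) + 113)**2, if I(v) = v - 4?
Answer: 14161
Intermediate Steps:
I(v) = -4 + v
(I(10) + 113)**2 = ((-4 + 10) + 113)**2 = (6 + 113)**2 = 119**2 = 14161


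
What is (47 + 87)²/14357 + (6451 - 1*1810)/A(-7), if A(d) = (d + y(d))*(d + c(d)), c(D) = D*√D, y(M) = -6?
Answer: 875855/114856 - 51*I*√7/8 ≈ 7.6257 - 16.867*I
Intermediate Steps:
c(D) = D^(3/2)
A(d) = (-6 + d)*(d + d^(3/2)) (A(d) = (d - 6)*(d + d^(3/2)) = (-6 + d)*(d + d^(3/2)))
(47 + 87)²/14357 + (6451 - 1*1810)/A(-7) = (47 + 87)²/14357 + (6451 - 1*1810)/((-7)² + (-7)^(5/2) - 6*(-7) - (-42)*I*√7) = 134²*(1/14357) + (6451 - 1810)/(49 + 49*I*√7 + 42 - (-42)*I*√7) = 17956*(1/14357) + 4641/(49 + 49*I*√7 + 42 + 42*I*√7) = 17956/14357 + 4641/(91 + 91*I*√7)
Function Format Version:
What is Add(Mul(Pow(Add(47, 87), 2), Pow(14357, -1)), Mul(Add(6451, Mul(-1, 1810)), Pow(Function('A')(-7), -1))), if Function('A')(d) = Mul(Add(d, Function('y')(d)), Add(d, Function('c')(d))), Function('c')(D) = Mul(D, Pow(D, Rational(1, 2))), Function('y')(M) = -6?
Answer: Add(Rational(875855, 114856), Mul(Rational(-51, 8), I, Pow(7, Rational(1, 2)))) ≈ Add(7.6257, Mul(-16.867, I))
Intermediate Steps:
Function('c')(D) = Pow(D, Rational(3, 2))
Function('A')(d) = Mul(Add(-6, d), Add(d, Pow(d, Rational(3, 2)))) (Function('A')(d) = Mul(Add(d, -6), Add(d, Pow(d, Rational(3, 2)))) = Mul(Add(-6, d), Add(d, Pow(d, Rational(3, 2)))))
Add(Mul(Pow(Add(47, 87), 2), Pow(14357, -1)), Mul(Add(6451, Mul(-1, 1810)), Pow(Function('A')(-7), -1))) = Add(Mul(Pow(Add(47, 87), 2), Pow(14357, -1)), Mul(Add(6451, Mul(-1, 1810)), Pow(Add(Pow(-7, 2), Pow(-7, Rational(5, 2)), Mul(-6, -7), Mul(-6, Pow(-7, Rational(3, 2)))), -1))) = Add(Mul(Pow(134, 2), Rational(1, 14357)), Mul(Add(6451, -1810), Pow(Add(49, Mul(49, I, Pow(7, Rational(1, 2))), 42, Mul(-6, Mul(-7, I, Pow(7, Rational(1, 2))))), -1))) = Add(Mul(17956, Rational(1, 14357)), Mul(4641, Pow(Add(49, Mul(49, I, Pow(7, Rational(1, 2))), 42, Mul(42, I, Pow(7, Rational(1, 2)))), -1))) = Add(Rational(17956, 14357), Mul(4641, Pow(Add(91, Mul(91, I, Pow(7, Rational(1, 2)))), -1)))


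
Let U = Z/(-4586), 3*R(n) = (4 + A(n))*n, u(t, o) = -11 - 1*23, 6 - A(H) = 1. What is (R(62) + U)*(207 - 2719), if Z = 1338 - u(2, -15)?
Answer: -1069639744/2293 ≈ -4.6648e+5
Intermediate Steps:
A(H) = 5 (A(H) = 6 - 1*1 = 6 - 1 = 5)
u(t, o) = -34 (u(t, o) = -11 - 23 = -34)
Z = 1372 (Z = 1338 - 1*(-34) = 1338 + 34 = 1372)
R(n) = 3*n (R(n) = ((4 + 5)*n)/3 = (9*n)/3 = 3*n)
U = -686/2293 (U = 1372/(-4586) = 1372*(-1/4586) = -686/2293 ≈ -0.29917)
(R(62) + U)*(207 - 2719) = (3*62 - 686/2293)*(207 - 2719) = (186 - 686/2293)*(-2512) = (425812/2293)*(-2512) = -1069639744/2293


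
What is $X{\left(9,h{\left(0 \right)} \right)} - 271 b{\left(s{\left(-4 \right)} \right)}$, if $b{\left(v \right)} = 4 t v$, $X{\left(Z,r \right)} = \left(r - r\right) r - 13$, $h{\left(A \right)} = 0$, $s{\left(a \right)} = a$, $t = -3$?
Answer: $-13021$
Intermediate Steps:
$X{\left(Z,r \right)} = -13$ ($X{\left(Z,r \right)} = 0 r - 13 = 0 - 13 = -13$)
$b{\left(v \right)} = - 12 v$ ($b{\left(v \right)} = 4 \left(-3\right) v = - 12 v$)
$X{\left(9,h{\left(0 \right)} \right)} - 271 b{\left(s{\left(-4 \right)} \right)} = -13 - 271 \left(\left(-12\right) \left(-4\right)\right) = -13 - 13008 = -13021$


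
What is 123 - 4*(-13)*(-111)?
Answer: -5649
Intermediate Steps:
123 - 4*(-13)*(-111) = 123 + 52*(-111) = 123 - 5772 = -5649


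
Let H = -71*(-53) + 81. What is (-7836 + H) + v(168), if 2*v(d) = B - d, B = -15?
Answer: -8167/2 ≈ -4083.5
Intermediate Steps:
H = 3844 (H = 3763 + 81 = 3844)
v(d) = -15/2 - d/2 (v(d) = (-15 - d)/2 = -15/2 - d/2)
(-7836 + H) + v(168) = (-7836 + 3844) + (-15/2 - 1/2*168) = -3992 + (-15/2 - 84) = -3992 - 183/2 = -8167/2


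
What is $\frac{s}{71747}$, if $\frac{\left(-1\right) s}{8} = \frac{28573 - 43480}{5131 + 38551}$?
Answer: $\frac{59628}{1567026227} \approx 3.8052 \cdot 10^{-5}$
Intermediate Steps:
$s = \frac{59628}{21841}$ ($s = - 8 \frac{28573 - 43480}{5131 + 38551} = - 8 \left(- \frac{14907}{43682}\right) = - 8 \left(\left(-14907\right) \frac{1}{43682}\right) = \left(-8\right) \left(- \frac{14907}{43682}\right) = \frac{59628}{21841} \approx 2.7301$)
$\frac{s}{71747} = \frac{59628}{21841 \cdot 71747} = \frac{59628}{21841} \cdot \frac{1}{71747} = \frac{59628}{1567026227}$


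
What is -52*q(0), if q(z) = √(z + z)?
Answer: 0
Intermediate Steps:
q(z) = √2*√z (q(z) = √(2*z) = √2*√z)
-52*q(0) = -52*√2*√0 = -52*√2*0 = -52*0 = 0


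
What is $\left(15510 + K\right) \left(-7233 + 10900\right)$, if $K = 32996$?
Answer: $177871502$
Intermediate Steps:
$\left(15510 + K\right) \left(-7233 + 10900\right) = \left(15510 + 32996\right) \left(-7233 + 10900\right) = 48506 \cdot 3667 = 177871502$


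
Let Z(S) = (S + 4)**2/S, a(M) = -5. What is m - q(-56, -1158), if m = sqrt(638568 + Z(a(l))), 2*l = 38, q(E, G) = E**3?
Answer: 175616 + sqrt(15964195)/5 ≈ 1.7642e+5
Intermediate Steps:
l = 19 (l = (1/2)*38 = 19)
Z(S) = (4 + S)**2/S
m = sqrt(15964195)/5 (m = sqrt(638568 + (4 - 5)**2/(-5)) = sqrt(638568 - 1/5*(-1)**2) = sqrt(638568 - 1/5*1) = sqrt(638568 - 1/5) = sqrt(3192839/5) = sqrt(15964195)/5 ≈ 799.10)
m - q(-56, -1158) = sqrt(15964195)/5 - 1*(-56)**3 = sqrt(15964195)/5 - 1*(-175616) = sqrt(15964195)/5 + 175616 = 175616 + sqrt(15964195)/5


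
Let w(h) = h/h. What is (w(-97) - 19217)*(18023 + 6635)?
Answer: -473828128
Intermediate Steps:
w(h) = 1
(w(-97) - 19217)*(18023 + 6635) = (1 - 19217)*(18023 + 6635) = -19216*24658 = -473828128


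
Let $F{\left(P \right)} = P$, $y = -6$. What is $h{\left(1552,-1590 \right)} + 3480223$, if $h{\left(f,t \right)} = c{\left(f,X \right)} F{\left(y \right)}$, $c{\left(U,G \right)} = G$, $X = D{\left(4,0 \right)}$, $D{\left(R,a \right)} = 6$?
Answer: $3480187$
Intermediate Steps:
$X = 6$
$h{\left(f,t \right)} = -36$ ($h{\left(f,t \right)} = 6 \left(-6\right) = -36$)
$h{\left(1552,-1590 \right)} + 3480223 = -36 + 3480223 = 3480187$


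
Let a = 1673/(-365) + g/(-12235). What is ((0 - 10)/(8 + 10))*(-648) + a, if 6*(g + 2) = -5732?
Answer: 952535563/2679465 ≈ 355.49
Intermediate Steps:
g = -2872/3 (g = -2 + (1/6)*(-5732) = -2 - 2866/3 = -2872/3 ≈ -957.33)
a = -12071837/2679465 (a = 1673/(-365) - 2872/3/(-12235) = 1673*(-1/365) - 2872/3*(-1/12235) = -1673/365 + 2872/36705 = -12071837/2679465 ≈ -4.5053)
((0 - 10)/(8 + 10))*(-648) + a = ((0 - 10)/(8 + 10))*(-648) - 12071837/2679465 = -10/18*(-648) - 12071837/2679465 = -10*1/18*(-648) - 12071837/2679465 = -5/9*(-648) - 12071837/2679465 = 360 - 12071837/2679465 = 952535563/2679465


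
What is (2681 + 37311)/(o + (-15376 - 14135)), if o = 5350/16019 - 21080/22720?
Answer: -363878889664/268519853925 ≈ -1.3551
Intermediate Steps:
o = -5403213/9098792 (o = 5350*(1/16019) - 21080*1/22720 = 5350/16019 - 527/568 = -5403213/9098792 ≈ -0.59384)
(2681 + 37311)/(o + (-15376 - 14135)) = (2681 + 37311)/(-5403213/9098792 + (-15376 - 14135)) = 39992/(-5403213/9098792 - 29511) = 39992/(-268519853925/9098792) = 39992*(-9098792/268519853925) = -363878889664/268519853925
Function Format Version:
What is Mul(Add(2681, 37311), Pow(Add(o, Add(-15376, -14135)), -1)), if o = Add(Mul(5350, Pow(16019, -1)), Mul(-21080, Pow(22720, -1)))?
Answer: Rational(-363878889664, 268519853925) ≈ -1.3551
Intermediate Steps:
o = Rational(-5403213, 9098792) (o = Add(Mul(5350, Rational(1, 16019)), Mul(-21080, Rational(1, 22720))) = Add(Rational(5350, 16019), Rational(-527, 568)) = Rational(-5403213, 9098792) ≈ -0.59384)
Mul(Add(2681, 37311), Pow(Add(o, Add(-15376, -14135)), -1)) = Mul(Add(2681, 37311), Pow(Add(Rational(-5403213, 9098792), Add(-15376, -14135)), -1)) = Mul(39992, Pow(Add(Rational(-5403213, 9098792), -29511), -1)) = Mul(39992, Pow(Rational(-268519853925, 9098792), -1)) = Mul(39992, Rational(-9098792, 268519853925)) = Rational(-363878889664, 268519853925)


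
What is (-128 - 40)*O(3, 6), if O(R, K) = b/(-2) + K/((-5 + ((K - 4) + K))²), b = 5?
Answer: 308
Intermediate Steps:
O(R, K) = -5/2 + K/(-9 + 2*K)² (O(R, K) = 5/(-2) + K/((-5 + ((K - 4) + K))²) = 5*(-½) + K/((-5 + ((-4 + K) + K))²) = -5/2 + K/((-5 + (-4 + 2*K))²) = -5/2 + K/((-9 + 2*K)²) = -5/2 + K/(-9 + 2*K)²)
(-128 - 40)*O(3, 6) = (-128 - 40)*(-5/2 + 6/(-9 + 2*6)²) = -168*(-5/2 + 6/(-9 + 12)²) = -168*(-5/2 + 6/3²) = -168*(-5/2 + 6*(⅑)) = -168*(-5/2 + ⅔) = -168*(-11/6) = 308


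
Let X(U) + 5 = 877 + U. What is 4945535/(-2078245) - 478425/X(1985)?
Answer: -201682751524/1187509193 ≈ -169.84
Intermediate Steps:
X(U) = 872 + U (X(U) = -5 + (877 + U) = 872 + U)
4945535/(-2078245) - 478425/X(1985) = 4945535/(-2078245) - 478425/(872 + 1985) = 4945535*(-1/2078245) - 478425/2857 = -989107/415649 - 478425*1/2857 = -989107/415649 - 478425/2857 = -201682751524/1187509193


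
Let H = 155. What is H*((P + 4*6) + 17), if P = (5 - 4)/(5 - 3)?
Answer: 12865/2 ≈ 6432.5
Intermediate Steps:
P = 1/2 ≈ 0.50000
H*((P + 4*6) + 17) = 155*((1/2 + 4*6) + 17) = 155*((1/2 + 24) + 17) = 155*(49/2 + 17) = 155*(83/2) = 12865/2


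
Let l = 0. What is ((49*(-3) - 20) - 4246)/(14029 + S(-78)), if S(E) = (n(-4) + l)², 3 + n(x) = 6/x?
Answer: -17652/56197 ≈ -0.31411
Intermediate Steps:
n(x) = -3 + 6/x
S(E) = 81/4 (S(E) = ((-3 + 6/(-4)) + 0)² = ((-3 + 6*(-¼)) + 0)² = ((-3 - 3/2) + 0)² = (-9/2 + 0)² = (-9/2)² = 81/4)
((49*(-3) - 20) - 4246)/(14029 + S(-78)) = ((49*(-3) - 20) - 4246)/(14029 + 81/4) = ((-147 - 20) - 4246)/(56197/4) = (-167 - 4246)*(4/56197) = -4413*4/56197 = -17652/56197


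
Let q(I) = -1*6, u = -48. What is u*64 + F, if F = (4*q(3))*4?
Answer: -3168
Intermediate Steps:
q(I) = -6
F = -96 (F = (4*(-6))*4 = -24*4 = -96)
u*64 + F = -48*64 - 96 = -3072 - 96 = -3168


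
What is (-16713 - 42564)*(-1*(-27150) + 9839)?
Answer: -2192596953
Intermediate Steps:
(-16713 - 42564)*(-1*(-27150) + 9839) = -59277*(27150 + 9839) = -59277*36989 = -2192596953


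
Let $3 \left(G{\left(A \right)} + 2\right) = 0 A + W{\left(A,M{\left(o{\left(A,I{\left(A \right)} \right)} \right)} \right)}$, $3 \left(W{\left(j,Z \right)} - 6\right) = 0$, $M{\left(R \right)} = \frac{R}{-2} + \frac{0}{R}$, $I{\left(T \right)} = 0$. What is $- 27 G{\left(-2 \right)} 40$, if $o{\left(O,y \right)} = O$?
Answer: $0$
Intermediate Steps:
$M{\left(R \right)} = - \frac{R}{2}$ ($M{\left(R \right)} = R \left(- \frac{1}{2}\right) + 0 = - \frac{R}{2} + 0 = - \frac{R}{2}$)
$W{\left(j,Z \right)} = 6$ ($W{\left(j,Z \right)} = 6 + \frac{1}{3} \cdot 0 = 6 + 0 = 6$)
$G{\left(A \right)} = 0$ ($G{\left(A \right)} = -2 + \frac{0 A + 6}{3} = -2 + \frac{0 + 6}{3} = -2 + \frac{1}{3} \cdot 6 = -2 + 2 = 0$)
$- 27 G{\left(-2 \right)} 40 = \left(-27\right) 0 \cdot 40 = 0 \cdot 40 = 0$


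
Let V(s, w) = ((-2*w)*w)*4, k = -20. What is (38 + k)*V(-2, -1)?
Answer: -144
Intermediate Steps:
V(s, w) = -8*w**2 (V(s, w) = -2*w**2*4 = -8*w**2)
(38 + k)*V(-2, -1) = (38 - 20)*(-8*(-1)**2) = 18*(-8*1) = 18*(-8) = -144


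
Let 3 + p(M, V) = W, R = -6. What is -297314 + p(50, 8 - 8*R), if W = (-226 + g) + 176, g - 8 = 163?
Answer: -297196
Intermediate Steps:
g = 171 (g = 8 + 163 = 171)
W = 121 (W = (-226 + 171) + 176 = -55 + 176 = 121)
p(M, V) = 118 (p(M, V) = -3 + 121 = 118)
-297314 + p(50, 8 - 8*R) = -297314 + 118 = -297196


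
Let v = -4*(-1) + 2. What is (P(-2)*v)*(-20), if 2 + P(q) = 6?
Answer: -480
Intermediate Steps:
P(q) = 4 (P(q) = -2 + 6 = 4)
v = 6 (v = 4 + 2 = 6)
(P(-2)*v)*(-20) = (4*6)*(-20) = 24*(-20) = -480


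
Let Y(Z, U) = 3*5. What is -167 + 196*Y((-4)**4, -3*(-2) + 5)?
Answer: 2773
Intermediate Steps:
Y(Z, U) = 15
-167 + 196*Y((-4)**4, -3*(-2) + 5) = -167 + 196*15 = -167 + 2940 = 2773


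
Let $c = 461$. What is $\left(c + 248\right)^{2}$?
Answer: $502681$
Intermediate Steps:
$\left(c + 248\right)^{2} = \left(461 + 248\right)^{2} = 709^{2} = 502681$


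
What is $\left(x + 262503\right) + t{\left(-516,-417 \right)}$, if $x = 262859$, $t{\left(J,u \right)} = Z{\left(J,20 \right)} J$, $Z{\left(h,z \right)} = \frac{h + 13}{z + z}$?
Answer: $\frac{5318507}{10} \approx 5.3185 \cdot 10^{5}$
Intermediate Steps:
$Z{\left(h,z \right)} = \frac{13 + h}{2 z}$
$t{\left(J,u \right)} = J \left(\frac{13}{40} + \frac{J}{40}\right)$ ($t{\left(J,u \right)} = \frac{13 + J}{2 \cdot 20} J = \frac{1}{2} \cdot \frac{1}{20} \left(13 + J\right) J = \left(\frac{13}{40} + \frac{J}{40}\right) J = J \left(\frac{13}{40} + \frac{J}{40}\right)$)
$\left(x + 262503\right) + t{\left(-516,-417 \right)} = \left(262859 + 262503\right) + \frac{1}{40} \left(-516\right) \left(13 - 516\right) = 525362 + \frac{1}{40} \left(-516\right) \left(-503\right) = 525362 + \frac{64887}{10} = \frac{5318507}{10}$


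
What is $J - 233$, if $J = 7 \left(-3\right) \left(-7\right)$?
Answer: $-86$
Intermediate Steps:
$J = 147$ ($J = \left(-21\right) \left(-7\right) = 147$)
$J - 233 = 147 - 233 = -86$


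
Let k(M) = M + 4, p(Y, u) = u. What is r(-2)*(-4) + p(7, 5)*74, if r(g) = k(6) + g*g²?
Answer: 362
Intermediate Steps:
k(M) = 4 + M
r(g) = 10 + g³ (r(g) = (4 + 6) + g*g² = 10 + g³)
r(-2)*(-4) + p(7, 5)*74 = (10 + (-2)³)*(-4) + 5*74 = (10 - 8)*(-4) + 370 = 2*(-4) + 370 = -8 + 370 = 362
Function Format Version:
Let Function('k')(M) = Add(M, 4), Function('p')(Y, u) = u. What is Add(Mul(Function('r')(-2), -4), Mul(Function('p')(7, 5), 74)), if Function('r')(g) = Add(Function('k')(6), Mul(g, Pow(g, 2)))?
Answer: 362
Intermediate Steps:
Function('k')(M) = Add(4, M)
Function('r')(g) = Add(10, Pow(g, 3)) (Function('r')(g) = Add(Add(4, 6), Mul(g, Pow(g, 2))) = Add(10, Pow(g, 3)))
Add(Mul(Function('r')(-2), -4), Mul(Function('p')(7, 5), 74)) = Add(Mul(Add(10, Pow(-2, 3)), -4), Mul(5, 74)) = Add(Mul(Add(10, -8), -4), 370) = Add(Mul(2, -4), 370) = Add(-8, 370) = 362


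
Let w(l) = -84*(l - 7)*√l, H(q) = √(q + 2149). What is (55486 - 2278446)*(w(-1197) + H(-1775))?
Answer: -2222960*√374 - 674463847680*I*√133 ≈ -4.299e+7 - 7.7783e+12*I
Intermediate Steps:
H(q) = √(2149 + q)
w(l) = -84*√l*(-7 + l) (w(l) = -84*(-7 + l)*√l = -84*√l*(-7 + l))
(55486 - 2278446)*(w(-1197) + H(-1775)) = (55486 - 2278446)*(84*√(-1197)*(7 - 1*(-1197)) + √(2149 - 1775)) = -2222960*(84*(3*I*√133)*(7 + 1197) + √374) = -2222960*(84*(3*I*√133)*1204 + √374) = -2222960*(303408*I*√133 + √374) = -2222960*(√374 + 303408*I*√133) = -2222960*√374 - 674463847680*I*√133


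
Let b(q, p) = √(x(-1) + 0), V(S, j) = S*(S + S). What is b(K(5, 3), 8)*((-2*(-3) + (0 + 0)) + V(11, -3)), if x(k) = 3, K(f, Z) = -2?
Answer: 248*√3 ≈ 429.55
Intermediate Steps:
V(S, j) = 2*S² (V(S, j) = S*(2*S) = 2*S²)
b(q, p) = √3 (b(q, p) = √(3 + 0) = √3)
b(K(5, 3), 8)*((-2*(-3) + (0 + 0)) + V(11, -3)) = √3*((-2*(-3) + (0 + 0)) + 2*11²) = √3*((6 + 0) + 2*121) = √3*(6 + 242) = √3*248 = 248*√3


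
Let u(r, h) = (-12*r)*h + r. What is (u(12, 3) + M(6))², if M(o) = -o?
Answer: 181476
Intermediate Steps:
u(r, h) = r - 12*h*r (u(r, h) = -12*h*r + r = r - 12*h*r)
(u(12, 3) + M(6))² = (12*(1 - 12*3) - 1*6)² = (12*(1 - 36) - 6)² = (12*(-35) - 6)² = (-420 - 6)² = (-426)² = 181476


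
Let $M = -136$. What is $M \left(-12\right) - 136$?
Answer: $1496$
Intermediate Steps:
$M \left(-12\right) - 136 = \left(-136\right) \left(-12\right) - 136 = 1632 - 136 = 1496$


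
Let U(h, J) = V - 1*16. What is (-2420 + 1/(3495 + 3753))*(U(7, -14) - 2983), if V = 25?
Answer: 26082216433/3624 ≈ 7.1971e+6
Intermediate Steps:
U(h, J) = 9 (U(h, J) = 25 - 1*16 = 25 - 16 = 9)
(-2420 + 1/(3495 + 3753))*(U(7, -14) - 2983) = (-2420 + 1/(3495 + 3753))*(9 - 2983) = (-2420 + 1/7248)*(-2974) = -17540159/7248*(-2974) = 26082216433/3624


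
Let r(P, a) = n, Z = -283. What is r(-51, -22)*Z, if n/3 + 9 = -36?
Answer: 38205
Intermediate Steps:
n = -135 (n = -27 + 3*(-36) = -27 - 108 = -135)
r(P, a) = -135
r(-51, -22)*Z = -135*(-283) = 38205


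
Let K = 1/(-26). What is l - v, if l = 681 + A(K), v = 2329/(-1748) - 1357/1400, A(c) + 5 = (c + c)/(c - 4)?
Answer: 177855691/262200 ≈ 678.32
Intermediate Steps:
K = -1/26 ≈ -0.038462
A(c) = -5 + 2*c/(-4 + c) (A(c) = -5 + (c + c)/(c - 4) = -5 + (2*c)/(-4 + c) = -5 + 2*c/(-4 + c))
v = -1408159/611800 (v = 2329*(-1/1748) - 1357*1/1400 = -2329/1748 - 1357/1400 = -1408159/611800 ≈ -2.3017)
l = 70982/105 (l = 681 + (20 - 3*(-1/26))/(-4 - 1/26) = 681 + (20 + 3/26)/(-105/26) = 681 - 26/105*523/26 = 681 - 523/105 = 70982/105 ≈ 676.02)
l - v = 70982/105 - 1*(-1408159/611800) = 70982/105 + 1408159/611800 = 177855691/262200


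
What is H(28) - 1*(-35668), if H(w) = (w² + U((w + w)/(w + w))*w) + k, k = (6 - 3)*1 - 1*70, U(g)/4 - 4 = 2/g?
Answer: 37057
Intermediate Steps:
U(g) = 16 + 8/g (U(g) = 16 + 4*(2/g) = 16 + 8/g)
k = -67 (k = 3*1 - 70 = 3 - 70 = -67)
H(w) = -67 + w² + 24*w (H(w) = (w² + (16 + 8/(((w + w)/(w + w))))*w) - 67 = (w² + (16 + 8/(((2*w)/((2*w)))))*w) - 67 = (w² + (16 + 8/(((2*w)*(1/(2*w)))))*w) - 67 = (w² + (16 + 8/1)*w) - 67 = (w² + (16 + 8*1)*w) - 67 = (w² + (16 + 8)*w) - 67 = (w² + 24*w) - 67 = -67 + w² + 24*w)
H(28) - 1*(-35668) = (-67 + 28² + 24*28) - 1*(-35668) = (-67 + 784 + 672) + 35668 = 1389 + 35668 = 37057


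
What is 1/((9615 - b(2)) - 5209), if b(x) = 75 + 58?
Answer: 1/4273 ≈ 0.00023403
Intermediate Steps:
b(x) = 133
1/((9615 - b(2)) - 5209) = 1/((9615 - 1*133) - 5209) = 1/((9615 - 133) - 5209) = 1/(9482 - 5209) = 1/4273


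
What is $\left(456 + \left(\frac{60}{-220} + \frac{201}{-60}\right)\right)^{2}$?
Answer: $\frac{9904827529}{48400} \approx 2.0465 \cdot 10^{5}$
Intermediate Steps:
$\left(456 + \left(\frac{60}{-220} + \frac{201}{-60}\right)\right)^{2} = \left(456 + \left(60 \left(- \frac{1}{220}\right) + 201 \left(- \frac{1}{60}\right)\right)\right)^{2} = \left(456 - \frac{797}{220}\right)^{2} = \left(\frac{99523}{220}\right)^{2} = \frac{9904827529}{48400}$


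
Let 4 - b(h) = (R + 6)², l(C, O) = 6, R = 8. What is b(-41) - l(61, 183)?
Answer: -198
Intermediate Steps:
b(h) = -192 (b(h) = 4 - (8 + 6)² = 4 - 1*14² = 4 - 1*196 = 4 - 196 = -192)
b(-41) - l(61, 183) = -192 - 1*6 = -192 - 6 = -198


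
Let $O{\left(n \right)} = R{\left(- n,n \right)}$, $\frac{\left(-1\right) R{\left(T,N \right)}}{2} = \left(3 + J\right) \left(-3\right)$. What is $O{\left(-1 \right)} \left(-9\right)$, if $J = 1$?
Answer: $-216$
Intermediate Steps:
$R{\left(T,N \right)} = 24$ ($R{\left(T,N \right)} = - 2 \left(3 + 1\right) \left(-3\right) = - 2 \cdot 4 \left(-3\right) = \left(-2\right) \left(-12\right) = 24$)
$O{\left(n \right)} = 24$
$O{\left(-1 \right)} \left(-9\right) = 24 \left(-9\right) = -216$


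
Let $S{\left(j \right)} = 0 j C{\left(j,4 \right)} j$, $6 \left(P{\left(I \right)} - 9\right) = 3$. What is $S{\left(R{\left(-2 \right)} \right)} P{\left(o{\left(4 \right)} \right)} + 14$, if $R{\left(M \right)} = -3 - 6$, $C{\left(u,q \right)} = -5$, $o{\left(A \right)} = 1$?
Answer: $14$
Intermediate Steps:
$P{\left(I \right)} = \frac{19}{2}$ ($P{\left(I \right)} = 9 + \frac{1}{6} \cdot 3 = 9 + \frac{1}{2} = \frac{19}{2}$)
$R{\left(M \right)} = -9$ ($R{\left(M \right)} = -3 - 6 = -9$)
$S{\left(j \right)} = 0$ ($S{\left(j \right)} = 0 j \left(-5\right) j = 0 \left(-5\right) j = 0 j = 0$)
$S{\left(R{\left(-2 \right)} \right)} P{\left(o{\left(4 \right)} \right)} + 14 = 0 \cdot \frac{19}{2} + 14 = 0 + 14 = 14$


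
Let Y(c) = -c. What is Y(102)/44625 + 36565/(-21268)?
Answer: -32036911/18609500 ≈ -1.7215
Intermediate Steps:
Y(102)/44625 + 36565/(-21268) = -1*102/44625 + 36565/(-21268) = -102*1/44625 + 36565*(-1/21268) = -2/875 - 36565/21268 = -32036911/18609500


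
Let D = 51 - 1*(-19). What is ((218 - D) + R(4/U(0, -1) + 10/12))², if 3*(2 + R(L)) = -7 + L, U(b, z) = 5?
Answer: 168454441/8100 ≈ 20797.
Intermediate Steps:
D = 70 (D = 51 + 19 = 70)
R(L) = -13/3 + L/3 (R(L) = -2 + (-7 + L)/3 = -2 + (-7/3 + L/3) = -13/3 + L/3)
((218 - D) + R(4/U(0, -1) + 10/12))² = ((218 - 1*70) + (-13/3 + (4/5 + 10/12)/3))² = ((218 - 70) + (-13/3 + (4*(⅕) + 10*(1/12))/3))² = (148 + (-13/3 + (⅘ + ⅚)/3))² = (148 + (-13/3 + (⅓)*(49/30)))² = (148 + (-13/3 + 49/90))² = (148 - 341/90)² = (12979/90)² = 168454441/8100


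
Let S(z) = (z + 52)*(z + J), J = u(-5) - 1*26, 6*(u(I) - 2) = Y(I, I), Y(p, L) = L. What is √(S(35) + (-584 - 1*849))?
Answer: I*√2194/2 ≈ 23.42*I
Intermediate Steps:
u(I) = 2 + I/6
J = -149/6 (J = (2 + (⅙)*(-5)) - 1*26 = (2 - ⅚) - 26 = 7/6 - 26 = -149/6 ≈ -24.833)
S(z) = (52 + z)*(-149/6 + z) (S(z) = (z + 52)*(z - 149/6) = (52 + z)*(-149/6 + z))
√(S(35) + (-584 - 1*849)) = √((-3874/3 + 35² + (163/6)*35) + (-584 - 1*849)) = √((-3874/3 + 1225 + 5705/6) + (-584 - 849)) = √(1769/2 - 1433) = √(-1097/2) = I*√2194/2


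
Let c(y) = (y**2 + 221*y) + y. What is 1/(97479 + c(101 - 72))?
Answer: 1/104758 ≈ 9.5458e-6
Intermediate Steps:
c(y) = y**2 + 222*y
1/(97479 + c(101 - 72)) = 1/(97479 + (101 - 72)*(222 + (101 - 72))) = 1/(97479 + 29*(222 + 29)) = 1/(97479 + 29*251) = 1/(97479 + 7279) = 1/104758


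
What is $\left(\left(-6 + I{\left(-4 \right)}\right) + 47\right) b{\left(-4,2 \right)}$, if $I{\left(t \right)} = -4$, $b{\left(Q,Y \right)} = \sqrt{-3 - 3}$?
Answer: $37 i \sqrt{6} \approx 90.631 i$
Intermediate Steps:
$b{\left(Q,Y \right)} = i \sqrt{6}$ ($b{\left(Q,Y \right)} = \sqrt{-6} = i \sqrt{6}$)
$\left(\left(-6 + I{\left(-4 \right)}\right) + 47\right) b{\left(-4,2 \right)} = \left(\left(-6 - 4\right) + 47\right) i \sqrt{6} = \left(-10 + 47\right) i \sqrt{6} = 37 i \sqrt{6}$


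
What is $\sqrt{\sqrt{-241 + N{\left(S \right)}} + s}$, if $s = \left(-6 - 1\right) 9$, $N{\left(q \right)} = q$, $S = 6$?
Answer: $\sqrt{-63 + i \sqrt{235}} \approx 0.95871 + 7.9949 i$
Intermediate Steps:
$s = -63$ ($s = \left(-7\right) 9 = -63$)
$\sqrt{\sqrt{-241 + N{\left(S \right)}} + s} = \sqrt{\sqrt{-241 + 6} - 63} = \sqrt{\sqrt{-235} - 63} = \sqrt{i \sqrt{235} - 63} = \sqrt{-63 + i \sqrt{235}}$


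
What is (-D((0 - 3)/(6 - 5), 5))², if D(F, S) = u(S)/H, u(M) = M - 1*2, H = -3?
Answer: 1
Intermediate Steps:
u(M) = -2 + M (u(M) = M - 2 = -2 + M)
D(F, S) = ⅔ - S/3 (D(F, S) = (-2 + S)/(-3) = (-2 + S)*(-⅓) = ⅔ - S/3)
(-D((0 - 3)/(6 - 5), 5))² = (-(⅔ - ⅓*5))² = (-(⅔ - 5/3))² = (-1*(-1))² = 1² = 1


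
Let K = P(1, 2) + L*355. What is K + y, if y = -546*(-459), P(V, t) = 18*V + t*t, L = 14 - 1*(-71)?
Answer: 280811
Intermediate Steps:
L = 85 (L = 14 + 71 = 85)
P(V, t) = t**2 + 18*V (P(V, t) = 18*V + t**2 = t**2 + 18*V)
y = 250614
K = 30197 (K = (2**2 + 18*1) + 85*355 = (4 + 18) + 30175 = 22 + 30175 = 30197)
K + y = 30197 + 250614 = 280811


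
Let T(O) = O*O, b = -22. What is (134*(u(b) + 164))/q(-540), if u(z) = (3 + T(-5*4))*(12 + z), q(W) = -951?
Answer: 518044/951 ≈ 544.74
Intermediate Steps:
T(O) = O²
u(z) = 4836 + 403*z (u(z) = (3 + (-5*4)²)*(12 + z) = (3 + (-20)²)*(12 + z) = (3 + 400)*(12 + z) = 403*(12 + z) = 4836 + 403*z)
(134*(u(b) + 164))/q(-540) = (134*((4836 + 403*(-22)) + 164))/(-951) = (134*((4836 - 8866) + 164))*(-1/951) = (134*(-4030 + 164))*(-1/951) = (134*(-3866))*(-1/951) = -518044*(-1/951) = 518044/951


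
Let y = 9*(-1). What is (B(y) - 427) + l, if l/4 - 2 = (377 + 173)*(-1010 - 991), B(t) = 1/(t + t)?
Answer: -79247143/18 ≈ -4.4026e+6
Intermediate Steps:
y = -9
B(t) = 1/(2*t)
l = -4402192 (l = 8 + 4*((377 + 173)*(-1010 - 991)) = 8 + 4*(550*(-2001)) = 8 + 4*(-1100550) = 8 - 4402200 = -4402192)
(B(y) - 427) + l = ((1/2)/(-9) - 427) - 4402192 = ((1/2)*(-1/9) - 427) - 4402192 = (-1/18 - 427) - 4402192 = -7687/18 - 4402192 = -79247143/18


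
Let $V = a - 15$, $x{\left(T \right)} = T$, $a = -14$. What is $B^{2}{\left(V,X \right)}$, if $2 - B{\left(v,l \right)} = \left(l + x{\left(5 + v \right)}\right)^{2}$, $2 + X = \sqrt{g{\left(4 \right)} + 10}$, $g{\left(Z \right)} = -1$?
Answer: $277729$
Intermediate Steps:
$X = 1$ ($X = -2 + \sqrt{-1 + 10} = -2 + \sqrt{9} = -2 + 3 = 1$)
$V = -29$ ($V = -14 - 15 = -29$)
$B{\left(v,l \right)} = 2 - \left(5 + l + v\right)^{2}$ ($B{\left(v,l \right)} = 2 - \left(l + \left(5 + v\right)\right)^{2} = 2 - \left(5 + l + v\right)^{2}$)
$B^{2}{\left(V,X \right)} = \left(2 - \left(5 + 1 - 29\right)^{2}\right)^{2} = \left(2 - \left(-23\right)^{2}\right)^{2} = \left(2 - 529\right)^{2} = \left(-527\right)^{2} = 277729$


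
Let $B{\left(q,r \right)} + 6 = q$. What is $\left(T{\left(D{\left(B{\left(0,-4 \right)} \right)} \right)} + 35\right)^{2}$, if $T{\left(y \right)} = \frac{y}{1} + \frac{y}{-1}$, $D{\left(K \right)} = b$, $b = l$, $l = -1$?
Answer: $1225$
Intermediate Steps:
$b = -1$
$B{\left(q,r \right)} = -6 + q$
$D{\left(K \right)} = -1$
$T{\left(y \right)} = 0$ ($T{\left(y \right)} = y 1 + y \left(-1\right) = y - y = 0$)
$\left(T{\left(D{\left(B{\left(0,-4 \right)} \right)} \right)} + 35\right)^{2} = \left(0 + 35\right)^{2} = 35^{2} = 1225$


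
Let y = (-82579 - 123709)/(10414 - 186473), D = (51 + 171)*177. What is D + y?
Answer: 6918268634/176059 ≈ 39295.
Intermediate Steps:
D = 39294 (D = 222*177 = 39294)
y = 206288/176059 (y = -206288/(-176059) = -206288*(-1/176059) = 206288/176059 ≈ 1.1717)
D + y = 39294 + 206288/176059 = 6918268634/176059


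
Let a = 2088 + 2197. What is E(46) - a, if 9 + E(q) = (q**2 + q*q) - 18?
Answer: -80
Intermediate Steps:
E(q) = -27 + 2*q**2 (E(q) = -9 + ((q**2 + q*q) - 18) = -9 + ((q**2 + q**2) - 18) = -9 + (2*q**2 - 18) = -9 + (-18 + 2*q**2) = -27 + 2*q**2)
a = 4285
E(46) - a = (-27 + 2*46**2) - 1*4285 = (-27 + 2*2116) - 4285 = (-27 + 4232) - 4285 = 4205 - 4285 = -80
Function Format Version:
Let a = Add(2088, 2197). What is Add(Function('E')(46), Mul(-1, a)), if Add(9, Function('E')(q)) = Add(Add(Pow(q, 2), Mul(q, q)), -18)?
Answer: -80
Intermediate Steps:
Function('E')(q) = Add(-27, Mul(2, Pow(q, 2))) (Function('E')(q) = Add(-9, Add(Add(Pow(q, 2), Mul(q, q)), -18)) = Add(-9, Add(Add(Pow(q, 2), Pow(q, 2)), -18)) = Add(-9, Add(Mul(2, Pow(q, 2)), -18)) = Add(-9, Add(-18, Mul(2, Pow(q, 2)))) = Add(-27, Mul(2, Pow(q, 2))))
a = 4285
Add(Function('E')(46), Mul(-1, a)) = Add(Add(-27, Mul(2, Pow(46, 2))), Mul(-1, 4285)) = Add(Add(-27, Mul(2, 2116)), -4285) = Add(Add(-27, 4232), -4285) = Add(4205, -4285) = -80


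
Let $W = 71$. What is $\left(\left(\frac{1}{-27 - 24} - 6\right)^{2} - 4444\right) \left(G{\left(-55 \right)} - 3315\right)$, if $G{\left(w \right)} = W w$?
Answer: $\frac{82774375900}{2601} \approx 3.1824 \cdot 10^{7}$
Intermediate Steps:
$G{\left(w \right)} = 71 w$
$\left(\left(\frac{1}{-27 - 24} - 6\right)^{2} - 4444\right) \left(G{\left(-55 \right)} - 3315\right) = \left(\left(\frac{1}{-27 - 24} - 6\right)^{2} - 4444\right) \left(71 \left(-55\right) - 3315\right) = \left(\left(\frac{1}{-51} - 6\right)^{2} - 4444\right) \left(-3905 - 3315\right) = \left(\left(- \frac{1}{51} - 6\right)^{2} - 4444\right) \left(-7220\right) = \left(\left(- \frac{307}{51}\right)^{2} - 4444\right) \left(-7220\right) = \left(\frac{94249}{2601} - 4444\right) \left(-7220\right) = \left(- \frac{11464595}{2601}\right) \left(-7220\right) = \frac{82774375900}{2601}$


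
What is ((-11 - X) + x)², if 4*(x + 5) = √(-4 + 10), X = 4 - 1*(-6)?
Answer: (104 - √6)²/16 ≈ 644.53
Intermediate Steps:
X = 10 (X = 4 + 6 = 10)
x = -5 + √6/4 (x = -5 + √(-4 + 10)/4 = -5 + √6/4 ≈ -4.3876)
((-11 - X) + x)² = ((-11 - 1*10) + (-5 + √6/4))² = ((-11 - 10) + (-5 + √6/4))² = (-21 + (-5 + √6/4))² = (-26 + √6/4)²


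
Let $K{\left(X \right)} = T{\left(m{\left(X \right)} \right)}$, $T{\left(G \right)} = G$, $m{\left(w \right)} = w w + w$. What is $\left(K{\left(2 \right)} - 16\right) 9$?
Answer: $-90$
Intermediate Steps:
$m{\left(w \right)} = w + w^{2}$ ($m{\left(w \right)} = w^{2} + w = w + w^{2}$)
$K{\left(X \right)} = X \left(1 + X\right)$
$\left(K{\left(2 \right)} - 16\right) 9 = \left(2 \left(1 + 2\right) - 16\right) 9 = \left(2 \cdot 3 - 16\right) 9 = \left(6 - 16\right) 9 = \left(-10\right) 9 = -90$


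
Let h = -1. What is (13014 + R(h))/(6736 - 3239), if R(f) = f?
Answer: 1001/269 ≈ 3.7212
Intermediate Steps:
(13014 + R(h))/(6736 - 3239) = (13014 - 1)/(6736 - 3239) = 13013/3497 = 13013*(1/3497) = 1001/269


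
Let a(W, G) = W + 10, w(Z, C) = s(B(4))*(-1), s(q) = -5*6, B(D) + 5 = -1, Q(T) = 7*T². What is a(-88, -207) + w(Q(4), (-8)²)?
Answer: -48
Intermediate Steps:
B(D) = -6 (B(D) = -5 - 1 = -6)
s(q) = -30
w(Z, C) = 30 (w(Z, C) = -30*(-1) = 30)
a(W, G) = 10 + W
a(-88, -207) + w(Q(4), (-8)²) = (10 - 88) + 30 = -78 + 30 = -48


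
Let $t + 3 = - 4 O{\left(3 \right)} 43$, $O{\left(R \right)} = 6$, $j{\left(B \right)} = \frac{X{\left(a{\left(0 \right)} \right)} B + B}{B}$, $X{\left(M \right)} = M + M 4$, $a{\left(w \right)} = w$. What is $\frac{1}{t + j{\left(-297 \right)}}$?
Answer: $- \frac{1}{1034} \approx -0.00096712$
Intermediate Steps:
$X{\left(M \right)} = 5 M$ ($X{\left(M \right)} = M + 4 M = 5 M$)
$j{\left(B \right)} = 1$ ($j{\left(B \right)} = \frac{5 \cdot 0 B + B}{B} = \frac{0 B + B}{B} = \frac{0 + B}{B} = \frac{B}{B} = 1$)
$t = -1035$ ($t = -3 + \left(-4\right) 6 \cdot 43 = -3 - 1032 = -1035$)
$\frac{1}{t + j{\left(-297 \right)}} = \frac{1}{-1035 + 1} = \frac{1}{-1034} = - \frac{1}{1034}$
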